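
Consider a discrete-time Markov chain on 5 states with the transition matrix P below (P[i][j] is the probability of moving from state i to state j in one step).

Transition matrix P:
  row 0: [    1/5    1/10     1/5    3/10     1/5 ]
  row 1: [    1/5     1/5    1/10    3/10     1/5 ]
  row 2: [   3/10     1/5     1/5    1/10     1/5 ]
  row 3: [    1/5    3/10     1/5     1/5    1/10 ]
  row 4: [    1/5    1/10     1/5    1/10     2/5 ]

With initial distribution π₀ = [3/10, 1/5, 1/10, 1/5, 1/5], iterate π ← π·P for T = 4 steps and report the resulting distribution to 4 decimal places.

π = [0.2182, 0.1756, 0.1824, 0.1987, 0.2250]

t=0: π = [0.3000, 0.2000, 0.1000, 0.2000, 0.2000]
t=1: π = [0.2100, 0.1700, 0.1800, 0.2200, 0.2200]
t=2: π = [0.2180, 0.1790, 0.1830, 0.1980, 0.2220]
t=3: π = [0.2183, 0.1758, 0.1821, 0.1992, 0.2246]
t=4: π = [0.2182, 0.1756, 0.1824, 0.1987, 0.2250]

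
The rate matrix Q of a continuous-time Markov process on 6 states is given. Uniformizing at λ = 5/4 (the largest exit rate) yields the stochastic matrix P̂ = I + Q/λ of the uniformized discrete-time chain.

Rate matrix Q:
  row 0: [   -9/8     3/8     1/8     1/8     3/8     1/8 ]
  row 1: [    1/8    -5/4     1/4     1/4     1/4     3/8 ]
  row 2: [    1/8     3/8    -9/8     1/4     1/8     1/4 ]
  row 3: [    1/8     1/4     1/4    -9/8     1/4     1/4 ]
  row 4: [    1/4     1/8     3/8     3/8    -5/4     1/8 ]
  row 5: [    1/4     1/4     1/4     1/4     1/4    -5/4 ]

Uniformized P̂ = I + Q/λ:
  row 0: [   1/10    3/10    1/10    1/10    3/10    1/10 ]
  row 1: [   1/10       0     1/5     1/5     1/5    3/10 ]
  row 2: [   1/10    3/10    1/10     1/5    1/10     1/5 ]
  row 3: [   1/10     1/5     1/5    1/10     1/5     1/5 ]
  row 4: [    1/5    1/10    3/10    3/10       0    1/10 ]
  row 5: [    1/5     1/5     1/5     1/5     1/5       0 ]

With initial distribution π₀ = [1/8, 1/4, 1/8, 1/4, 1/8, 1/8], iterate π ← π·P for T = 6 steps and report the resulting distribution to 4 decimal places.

t=0: π = [0.1250, 0.2500, 0.1250, 0.2500, 0.1250, 0.1250]
t=1: π = [0.1250, 0.1625, 0.1875, 0.1750, 0.1750, 0.1750]
t=2: π = [0.1350, 0.1813, 0.1863, 0.1875, 0.1588, 0.1513]
t=3: π = [0.1310, 0.1800, 0.1838, 0.1836, 0.1631, 0.1585]
t=4: π = [0.1322, 0.1792, 0.1848, 0.1849, 0.1621, 0.1569]
t=5: π = [0.1319, 0.1797, 0.1845, 0.1845, 0.1623, 0.1571]
t=6: π = [0.1319, 0.1795, 0.1846, 0.1846, 0.1623, 0.1571]

π = [0.1319, 0.1795, 0.1846, 0.1846, 0.1623, 0.1571]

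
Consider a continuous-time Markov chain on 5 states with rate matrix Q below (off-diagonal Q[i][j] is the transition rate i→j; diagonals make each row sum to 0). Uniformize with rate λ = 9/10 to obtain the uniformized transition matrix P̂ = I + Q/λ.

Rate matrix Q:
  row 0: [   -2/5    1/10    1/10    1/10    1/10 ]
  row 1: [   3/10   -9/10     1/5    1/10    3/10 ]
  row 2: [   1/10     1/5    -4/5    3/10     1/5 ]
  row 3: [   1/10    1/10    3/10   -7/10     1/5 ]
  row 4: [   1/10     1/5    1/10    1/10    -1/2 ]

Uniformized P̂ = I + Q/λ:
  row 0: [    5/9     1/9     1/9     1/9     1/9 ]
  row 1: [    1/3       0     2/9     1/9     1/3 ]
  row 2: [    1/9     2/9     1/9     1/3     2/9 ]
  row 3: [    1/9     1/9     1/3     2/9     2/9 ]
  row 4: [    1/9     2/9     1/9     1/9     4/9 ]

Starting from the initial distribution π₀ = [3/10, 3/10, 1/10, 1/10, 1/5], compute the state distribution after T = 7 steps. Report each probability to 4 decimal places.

t=0: π = [0.3000, 0.3000, 0.1000, 0.1000, 0.2000]
t=1: π = [0.3111, 0.1111, 0.1667, 0.1444, 0.2667]
t=2: π = [0.2741, 0.1469, 0.1556, 0.1642, 0.2593]
t=3: π = [0.2656, 0.1409, 0.1639, 0.1639, 0.2657]
t=4: π = [0.2604, 0.1432, 0.1632, 0.1658, 0.2674]
t=5: π = [0.2587, 0.1430, 0.1639, 0.1658, 0.2686]
t=6: π = [0.2579, 0.1433, 0.1638, 0.1659, 0.2691]
t=7: π = [0.2576, 0.1433, 0.1639, 0.1660, 0.2693]

π = [0.2576, 0.1433, 0.1639, 0.1660, 0.2693]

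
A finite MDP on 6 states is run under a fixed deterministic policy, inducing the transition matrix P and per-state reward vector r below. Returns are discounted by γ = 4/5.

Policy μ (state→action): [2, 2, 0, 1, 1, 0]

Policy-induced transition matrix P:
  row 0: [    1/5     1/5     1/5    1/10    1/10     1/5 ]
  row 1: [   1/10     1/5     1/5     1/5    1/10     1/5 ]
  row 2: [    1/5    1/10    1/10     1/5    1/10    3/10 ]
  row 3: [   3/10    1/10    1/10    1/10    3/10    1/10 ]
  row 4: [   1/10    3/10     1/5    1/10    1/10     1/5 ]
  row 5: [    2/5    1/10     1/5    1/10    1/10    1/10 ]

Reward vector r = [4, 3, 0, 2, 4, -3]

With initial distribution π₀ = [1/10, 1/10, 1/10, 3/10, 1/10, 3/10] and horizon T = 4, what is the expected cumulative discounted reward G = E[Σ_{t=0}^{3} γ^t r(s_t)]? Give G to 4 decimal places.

G = 4.1546

t=0: π = [0.1000, 0.1000, 0.1000, 0.3000, 0.1000, 0.3000], E[r] = 0.8000, γ^t·E[r] = 0.800000, running G = 0.800000
t=1: π = [0.2700, 0.1400, 0.1600, 0.1200, 0.1600, 0.1500], E[r] = 1.9300, γ^t·E[r] = 1.544000, running G = 2.344000
t=2: π = [0.2120, 0.1730, 0.1720, 0.1300, 0.1240, 0.1890], E[r] = 1.5560, γ^t·E[r] = 0.995840, running G = 3.339840
t=3: π = [0.2211, 0.1633, 0.1698, 0.1345, 0.1260, 0.1853], E[r] = 1.5914, γ^t·E[r] = 0.814797, running G = 4.154637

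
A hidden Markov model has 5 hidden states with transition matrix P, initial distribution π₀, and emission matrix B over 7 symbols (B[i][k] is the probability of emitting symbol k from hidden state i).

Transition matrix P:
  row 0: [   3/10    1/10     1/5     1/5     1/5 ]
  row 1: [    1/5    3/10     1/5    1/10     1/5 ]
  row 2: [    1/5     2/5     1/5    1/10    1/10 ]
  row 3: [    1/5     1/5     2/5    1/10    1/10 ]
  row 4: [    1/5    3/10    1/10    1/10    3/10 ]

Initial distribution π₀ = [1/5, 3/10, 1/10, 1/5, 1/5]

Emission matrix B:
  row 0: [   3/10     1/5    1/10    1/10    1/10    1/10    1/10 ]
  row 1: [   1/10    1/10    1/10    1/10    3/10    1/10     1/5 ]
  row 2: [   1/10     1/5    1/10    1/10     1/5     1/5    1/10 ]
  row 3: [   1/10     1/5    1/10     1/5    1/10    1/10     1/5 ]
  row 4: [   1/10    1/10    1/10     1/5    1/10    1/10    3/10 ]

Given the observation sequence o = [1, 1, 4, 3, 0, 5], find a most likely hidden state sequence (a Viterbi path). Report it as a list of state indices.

path = [3, 2, 1, 4, 0, 2]

t=0: δ = [4.000e-02, 3.000e-02, 2.000e-02, 4.000e-02, 2.000e-02]  (obs o_0=1)
t=1: δ = [2.400e-03, 9.000e-04, 3.200e-03, 1.600e-03, 8.000e-04]  ψ = [0, 1, 3, 0, 0]  (obs o_1=1)
t=2: δ = [7.200e-05, 3.840e-04, 1.280e-04, 4.800e-05, 4.800e-05]  ψ = [0, 2, 2, 0, 0]  (obs o_2=4)
t=3: δ = [7.680e-06, 1.152e-05, 7.680e-06, 7.680e-06, 1.536e-05]  ψ = [1, 1, 1, 1, 1]  (obs o_3=3)
t=4: δ = [9.216e-07, 4.608e-07, 3.072e-07, 1.536e-07, 4.608e-07]  ψ = [4, 4, 3, 0, 4]  (obs o_4=0)
t=5: δ = [2.765e-08, 1.382e-08, 3.686e-08, 1.843e-08, 1.843e-08]  ψ = [0, 1, 0, 0, 0]  (obs o_5=5)
backtrack: best end state = 2; path = [3, 2, 1, 4, 0, 2]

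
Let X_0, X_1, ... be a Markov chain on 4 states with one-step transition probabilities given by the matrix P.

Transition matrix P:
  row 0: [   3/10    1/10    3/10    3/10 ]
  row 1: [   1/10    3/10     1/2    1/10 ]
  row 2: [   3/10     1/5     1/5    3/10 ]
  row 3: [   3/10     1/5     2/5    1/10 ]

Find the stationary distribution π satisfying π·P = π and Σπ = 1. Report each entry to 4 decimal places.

π = [0.2614, 0.1932, 0.3277, 0.2178]

Balance equations π_j = Σ_i π_i·P[i][j]:
  π_0 = 3/10·π_0 + 1/10·π_1 + 3/10·π_2 + 3/10·π_3
  π_1 = 1/10·π_0 + 3/10·π_1 + 1/5·π_2 + 1/5·π_3
  π_2 = 3/10·π_0 + 1/2·π_1 + 1/5·π_2 + 2/5·π_3
  normalize: π_0 + π_1 + π_2 + π_3 = 1
Solving the linear system gives exactly π = [23/88, 17/88, 173/528, 115/528].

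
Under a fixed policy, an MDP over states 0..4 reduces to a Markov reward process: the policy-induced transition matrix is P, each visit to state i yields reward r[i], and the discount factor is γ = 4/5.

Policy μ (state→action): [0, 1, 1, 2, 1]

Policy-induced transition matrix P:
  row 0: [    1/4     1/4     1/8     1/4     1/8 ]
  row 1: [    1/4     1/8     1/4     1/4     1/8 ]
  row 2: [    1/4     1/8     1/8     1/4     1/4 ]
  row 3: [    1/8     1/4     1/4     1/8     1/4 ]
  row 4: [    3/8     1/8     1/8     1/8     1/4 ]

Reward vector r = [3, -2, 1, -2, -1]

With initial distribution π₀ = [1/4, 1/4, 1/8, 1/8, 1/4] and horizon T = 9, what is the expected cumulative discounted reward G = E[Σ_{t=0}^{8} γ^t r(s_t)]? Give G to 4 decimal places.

t=0: π = [0.2500, 0.2500, 0.1250, 0.1250, 0.2500], E[r] = -0.1250, γ^t·E[r] = -0.125000, running G = -0.125000
t=1: π = [0.2656, 0.1719, 0.1719, 0.2031, 0.1875], E[r] = 0.0313, γ^t·E[r] = 0.025000, running G = -0.100000
t=2: π = [0.2480, 0.1836, 0.1719, 0.2012, 0.1953], E[r] = -0.0488, γ^t·E[r] = -0.031250, running G = -0.131250
t=3: π = [0.2493, 0.1812, 0.1731, 0.2004, 0.1960], E[r] = -0.0383, γ^t·E[r] = -0.019625, running G = -0.150875
t=4: π = [0.2495, 0.1812, 0.1727, 0.2004, 0.1962], E[r] = -0.0385, γ^t·E[r] = -0.015750, running G = -0.166625
t=5: π = [0.2495, 0.1812, 0.1727, 0.2004, 0.1962], E[r] = -0.0384, γ^t·E[r] = -0.012571, running G = -0.179196
t=6: π = [0.2495, 0.1812, 0.1727, 0.2004, 0.1962], E[r] = -0.0384, γ^t·E[r] = -0.010060, running G = -0.189256
t=7: π = [0.2495, 0.1812, 0.1727, 0.2004, 0.1962], E[r] = -0.0384, γ^t·E[r] = -0.008049, running G = -0.197305
t=8: π = [0.2495, 0.1812, 0.1727, 0.2004, 0.1962], E[r] = -0.0384, γ^t·E[r] = -0.006439, running G = -0.203744

G = -0.2037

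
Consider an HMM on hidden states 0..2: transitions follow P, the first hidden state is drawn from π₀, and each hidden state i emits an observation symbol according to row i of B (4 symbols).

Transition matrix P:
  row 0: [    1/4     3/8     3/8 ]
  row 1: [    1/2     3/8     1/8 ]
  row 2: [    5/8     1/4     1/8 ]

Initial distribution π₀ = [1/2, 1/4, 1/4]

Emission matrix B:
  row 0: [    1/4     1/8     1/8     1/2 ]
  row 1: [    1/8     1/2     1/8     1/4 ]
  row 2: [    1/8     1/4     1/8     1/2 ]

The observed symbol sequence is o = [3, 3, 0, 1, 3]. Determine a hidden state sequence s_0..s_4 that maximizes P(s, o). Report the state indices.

path = [0, 2, 0, 1, 0]

t=0: δ = [2.500e-01, 6.250e-02, 1.250e-01]  (obs o_0=3)
t=1: δ = [3.906e-02, 2.344e-02, 4.688e-02]  ψ = [2, 0, 0]  (obs o_1=3)
t=2: δ = [7.324e-03, 1.831e-03, 1.831e-03]  ψ = [2, 0, 0]  (obs o_2=0)
t=3: δ = [2.289e-04, 1.373e-03, 6.866e-04]  ψ = [0, 0, 0]  (obs o_3=1)
t=4: δ = [3.433e-04, 1.287e-04, 8.583e-05]  ψ = [1, 1, 1]  (obs o_4=3)
backtrack: best end state = 0; path = [0, 2, 0, 1, 0]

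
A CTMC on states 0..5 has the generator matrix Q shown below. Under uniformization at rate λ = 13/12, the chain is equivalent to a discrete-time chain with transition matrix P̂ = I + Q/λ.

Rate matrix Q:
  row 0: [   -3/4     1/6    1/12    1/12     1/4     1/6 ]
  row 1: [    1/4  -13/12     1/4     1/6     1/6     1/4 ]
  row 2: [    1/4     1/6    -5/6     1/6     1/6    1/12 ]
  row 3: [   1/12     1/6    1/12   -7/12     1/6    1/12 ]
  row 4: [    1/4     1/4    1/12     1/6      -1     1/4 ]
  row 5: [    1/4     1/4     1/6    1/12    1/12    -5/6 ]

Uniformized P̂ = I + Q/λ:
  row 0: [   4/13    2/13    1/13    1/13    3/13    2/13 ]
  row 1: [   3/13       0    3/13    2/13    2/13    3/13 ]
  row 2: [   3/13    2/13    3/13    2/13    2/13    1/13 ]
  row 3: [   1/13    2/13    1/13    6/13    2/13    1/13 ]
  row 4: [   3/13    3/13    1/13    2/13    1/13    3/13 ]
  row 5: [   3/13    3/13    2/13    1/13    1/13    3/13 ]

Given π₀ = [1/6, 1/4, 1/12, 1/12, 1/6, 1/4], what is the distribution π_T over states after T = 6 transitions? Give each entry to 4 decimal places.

t=0: π = [0.1667, 0.2500, 0.0833, 0.0833, 0.1667, 0.2500]
t=1: π = [0.2308, 0.1474, 0.1474, 0.1474, 0.1346, 0.1923]
t=2: π = [0.2258, 0.1563, 0.1371, 0.1667, 0.1464, 0.1677]
t=3: π = [0.2225, 0.1540, 0.1350, 0.1749, 0.1471, 0.1667]
t=4: π = [0.2210, 0.1543, 0.1342, 0.1777, 0.1468, 0.1660]
t=5: π = [0.2204, 0.1542, 0.1341, 0.1788, 0.1468, 0.1658]
t=6: π = [0.2202, 0.1542, 0.1340, 0.1791, 0.1468, 0.1657]

π = [0.2202, 0.1542, 0.1340, 0.1791, 0.1468, 0.1657]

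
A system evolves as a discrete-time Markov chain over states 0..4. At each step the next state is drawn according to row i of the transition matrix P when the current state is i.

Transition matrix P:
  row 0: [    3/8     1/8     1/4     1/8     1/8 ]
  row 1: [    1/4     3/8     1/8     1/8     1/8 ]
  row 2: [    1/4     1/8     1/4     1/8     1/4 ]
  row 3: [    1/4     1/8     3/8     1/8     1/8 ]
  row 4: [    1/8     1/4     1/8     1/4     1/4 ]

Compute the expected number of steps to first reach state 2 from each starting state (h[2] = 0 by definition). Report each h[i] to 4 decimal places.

First-step conditioning: h[2] = 0; for i ≠ 2, h[i] = 1 + Σ_k P[i][k]·h[k].
  h[0] = 1 + 3/8·h[0] + 1/8·h[1] + 1/8·h[3] + 1/8·h[4]
  h[1] = 1 + 1/4·h[0] + 3/8·h[1] + 1/8·h[3] + 1/8·h[4]
  h[3] = 1 + 1/4·h[0] + 1/8·h[1] + 1/8·h[3] + 1/8·h[4]
  h[4] = 1 + 1/8·h[0] + 1/4·h[1] + 1/4·h[3] + 1/4·h[4]
Solving the 4×4 linear system over states ≠ 2 gives exactly h = [84/19, 98/19, 0, 147/38, 193/38] (h[2] = 0 is the target).

h = [4.4211, 5.1579, 0.0000, 3.8684, 5.0789]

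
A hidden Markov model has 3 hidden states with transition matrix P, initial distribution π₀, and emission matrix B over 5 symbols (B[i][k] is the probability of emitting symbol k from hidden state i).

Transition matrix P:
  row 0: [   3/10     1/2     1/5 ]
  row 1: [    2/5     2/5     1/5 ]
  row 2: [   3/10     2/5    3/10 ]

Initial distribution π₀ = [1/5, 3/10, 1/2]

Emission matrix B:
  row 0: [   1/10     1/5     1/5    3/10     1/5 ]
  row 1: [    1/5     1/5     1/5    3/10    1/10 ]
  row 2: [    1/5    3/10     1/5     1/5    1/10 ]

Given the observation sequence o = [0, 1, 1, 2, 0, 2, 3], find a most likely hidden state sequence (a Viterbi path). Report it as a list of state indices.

path = [2, 2, 1, 0, 1, 0, 1]

t=0: δ = [2.000e-02, 6.000e-02, 1.000e-01]  (obs o_0=0)
t=1: δ = [6.000e-03, 8.000e-03, 9.000e-03]  ψ = [2, 2, 2]  (obs o_1=1)
t=2: δ = [6.400e-04, 7.200e-04, 8.100e-04]  ψ = [1, 2, 2]  (obs o_2=1)
t=3: δ = [5.760e-05, 6.480e-05, 4.860e-05]  ψ = [1, 2, 2]  (obs o_3=2)
t=4: δ = [2.592e-06, 5.760e-06, 2.916e-06]  ψ = [1, 0, 2]  (obs o_4=0)
t=5: δ = [4.608e-07, 4.608e-07, 2.304e-07]  ψ = [1, 1, 1]  (obs o_5=2)
t=6: δ = [5.530e-08, 6.912e-08, 1.843e-08]  ψ = [1, 0, 0]  (obs o_6=3)
backtrack: best end state = 1; path = [2, 2, 1, 0, 1, 0, 1]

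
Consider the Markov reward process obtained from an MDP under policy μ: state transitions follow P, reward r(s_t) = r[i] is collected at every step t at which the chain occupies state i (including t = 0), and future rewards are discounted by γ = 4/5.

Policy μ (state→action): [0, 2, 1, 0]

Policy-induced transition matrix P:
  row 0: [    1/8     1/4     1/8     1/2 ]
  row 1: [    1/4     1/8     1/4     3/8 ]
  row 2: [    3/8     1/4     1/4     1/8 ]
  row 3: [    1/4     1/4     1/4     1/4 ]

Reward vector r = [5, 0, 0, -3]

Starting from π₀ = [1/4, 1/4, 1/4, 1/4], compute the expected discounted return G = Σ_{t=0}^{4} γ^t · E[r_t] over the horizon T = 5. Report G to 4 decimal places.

G = 1.2111

t=0: π = [0.2500, 0.2500, 0.2500, 0.2500], E[r] = 0.5000, γ^t·E[r] = 0.500000, running G = 0.500000
t=1: π = [0.2500, 0.2188, 0.2188, 0.3125], E[r] = 0.3125, γ^t·E[r] = 0.250000, running G = 0.750000
t=2: π = [0.2461, 0.2227, 0.2188, 0.3125], E[r] = 0.2930, γ^t·E[r] = 0.187500, running G = 0.937500
t=3: π = [0.2466, 0.2222, 0.2192, 0.3120], E[r] = 0.2969, γ^t·E[r] = 0.152000, running G = 1.089500
t=4: π = [0.2466, 0.2222, 0.2192, 0.3120], E[r] = 0.2969, γ^t·E[r] = 0.121600, running G = 1.211100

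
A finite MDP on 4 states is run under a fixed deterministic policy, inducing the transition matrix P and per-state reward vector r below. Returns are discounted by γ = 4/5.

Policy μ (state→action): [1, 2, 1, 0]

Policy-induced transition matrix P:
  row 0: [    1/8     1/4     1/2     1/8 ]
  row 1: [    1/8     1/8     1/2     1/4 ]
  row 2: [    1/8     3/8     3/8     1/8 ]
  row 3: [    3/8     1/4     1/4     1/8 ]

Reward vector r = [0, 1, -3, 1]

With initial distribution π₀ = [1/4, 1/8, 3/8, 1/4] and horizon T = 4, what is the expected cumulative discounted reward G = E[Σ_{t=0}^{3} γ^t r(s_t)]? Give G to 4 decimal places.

t=0: π = [0.2500, 0.1250, 0.3750, 0.2500], E[r] = -0.7500, γ^t·E[r] = -0.750000, running G = -0.750000
t=1: π = [0.1875, 0.2813, 0.3906, 0.1406], E[r] = -0.7500, γ^t·E[r] = -0.600000, running G = -1.350000
t=2: π = [0.1602, 0.2637, 0.4160, 0.1602], E[r] = -0.8242, γ^t·E[r] = -0.527500, running G = -1.877500
t=3: π = [0.1650, 0.2690, 0.4080, 0.1580], E[r] = -0.7969, γ^t·E[r] = -0.408000, running G = -2.285500

G = -2.2855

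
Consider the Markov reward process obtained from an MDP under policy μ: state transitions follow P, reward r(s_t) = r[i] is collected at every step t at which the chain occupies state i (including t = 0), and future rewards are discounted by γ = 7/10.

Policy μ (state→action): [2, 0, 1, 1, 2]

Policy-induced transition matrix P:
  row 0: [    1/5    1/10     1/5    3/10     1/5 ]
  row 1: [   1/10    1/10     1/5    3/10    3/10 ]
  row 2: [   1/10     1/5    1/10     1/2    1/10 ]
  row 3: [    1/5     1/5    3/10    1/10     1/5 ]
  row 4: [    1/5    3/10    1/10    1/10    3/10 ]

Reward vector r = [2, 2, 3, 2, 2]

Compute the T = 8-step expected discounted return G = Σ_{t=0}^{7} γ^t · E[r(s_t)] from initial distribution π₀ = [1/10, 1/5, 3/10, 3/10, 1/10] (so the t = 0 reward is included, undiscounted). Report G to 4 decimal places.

G = 6.9827

t=0: π = [0.1000, 0.2000, 0.3000, 0.3000, 0.1000], E[r] = 2.3000, γ^t·E[r] = 2.300000, running G = 2.300000
t=1: π = [0.1500, 0.1800, 0.1900, 0.2800, 0.2000], E[r] = 2.1900, γ^t·E[r] = 1.533000, running G = 3.833000
t=2: π = [0.1630, 0.1870, 0.1890, 0.2420, 0.2190], E[r] = 2.1890, γ^t·E[r] = 1.072610, running G = 4.905610
t=3: π = [0.1624, 0.1869, 0.1834, 0.2456, 0.2217], E[r] = 2.1834, γ^t·E[r] = 0.748906, running G = 5.654516
t=4: π = [0.1630, 0.1872, 0.1841, 0.2432, 0.2225], E[r] = 2.1841, γ^t·E[r] = 0.524390, running G = 6.178907
t=5: π = [0.1629, 0.1872, 0.1837, 0.2437, 0.2226], E[r] = 2.1837, γ^t·E[r] = 0.367009, running G = 6.545915
t=6: π = [0.1629, 0.1872, 0.1837, 0.2435, 0.2226], E[r] = 2.1837, γ^t·E[r] = 0.256915, running G = 6.802830
t=7: π = [0.1629, 0.1872, 0.1837, 0.2435, 0.2226], E[r] = 2.1837, γ^t·E[r] = 0.179838, running G = 6.982668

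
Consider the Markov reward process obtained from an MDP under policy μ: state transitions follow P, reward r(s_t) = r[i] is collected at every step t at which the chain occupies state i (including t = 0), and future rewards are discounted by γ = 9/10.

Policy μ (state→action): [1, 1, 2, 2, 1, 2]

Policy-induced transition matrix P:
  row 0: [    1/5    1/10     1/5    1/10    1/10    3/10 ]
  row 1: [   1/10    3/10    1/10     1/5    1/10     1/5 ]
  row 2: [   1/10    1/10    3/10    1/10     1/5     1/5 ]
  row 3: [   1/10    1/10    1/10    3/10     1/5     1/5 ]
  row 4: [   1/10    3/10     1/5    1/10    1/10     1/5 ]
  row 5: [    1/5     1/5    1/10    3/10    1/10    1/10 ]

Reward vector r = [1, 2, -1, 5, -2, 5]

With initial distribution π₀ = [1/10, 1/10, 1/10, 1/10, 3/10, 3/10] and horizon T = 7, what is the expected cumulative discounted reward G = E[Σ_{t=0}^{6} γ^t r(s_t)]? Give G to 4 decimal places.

t=0: π = [0.1000, 0.1000, 0.1000, 0.1000, 0.3000, 0.3000], E[r] = 1.6000, γ^t·E[r] = 1.600000, running G = 1.600000
t=1: π = [0.1400, 0.2100, 0.1600, 0.1900, 0.1200, 0.1800], E[r] = 2.0100, γ^t·E[r] = 1.809000, running G = 3.409000
t=2: π = [0.1320, 0.1840, 0.1580, 0.1950, 0.1350, 0.1960], E[r] = 2.0270, γ^t·E[r] = 1.641870, running G = 5.050870
t=3: π = [0.1328, 0.1834, 0.1583, 0.1966, 0.1353, 0.1936], E[r] = 2.0217, γ^t·E[r] = 1.473819, running G = 6.524689
t=4: π = [0.1326, 0.1831, 0.1585, 0.1964, 0.1355, 0.1939], E[r] = 2.0209, γ^t·E[r] = 1.325906, running G = 7.850595
t=5: π = [0.1327, 0.1831, 0.1585, 0.1964, 0.1355, 0.1939], E[r] = 2.0206, γ^t·E[r] = 1.193149, running G = 9.043745
t=6: π = [0.1327, 0.1831, 0.1585, 0.1964, 0.1355, 0.1939], E[r] = 2.0206, γ^t·E[r] = 1.073810, running G = 10.117555

G = 10.1176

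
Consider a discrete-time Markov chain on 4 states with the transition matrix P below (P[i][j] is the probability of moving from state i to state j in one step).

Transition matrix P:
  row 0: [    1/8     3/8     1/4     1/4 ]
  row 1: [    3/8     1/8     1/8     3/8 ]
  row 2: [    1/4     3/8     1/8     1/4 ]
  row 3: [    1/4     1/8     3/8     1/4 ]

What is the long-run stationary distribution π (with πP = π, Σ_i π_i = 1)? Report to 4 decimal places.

π = [0.2493, 0.2439, 0.2263, 0.2805]

Balance equations π_j = Σ_i π_i·P[i][j]:
  π_0 = 1/8·π_0 + 3/8·π_1 + 1/4·π_2 + 1/4·π_3
  π_1 = 3/8·π_0 + 1/8·π_1 + 3/8·π_2 + 1/8·π_3
  π_2 = 1/4·π_0 + 1/8·π_1 + 1/8·π_2 + 3/8·π_3
  normalize: π_0 + π_1 + π_2 + π_3 = 1
Solving the linear system gives exactly π = [92/369, 10/41, 167/738, 23/82].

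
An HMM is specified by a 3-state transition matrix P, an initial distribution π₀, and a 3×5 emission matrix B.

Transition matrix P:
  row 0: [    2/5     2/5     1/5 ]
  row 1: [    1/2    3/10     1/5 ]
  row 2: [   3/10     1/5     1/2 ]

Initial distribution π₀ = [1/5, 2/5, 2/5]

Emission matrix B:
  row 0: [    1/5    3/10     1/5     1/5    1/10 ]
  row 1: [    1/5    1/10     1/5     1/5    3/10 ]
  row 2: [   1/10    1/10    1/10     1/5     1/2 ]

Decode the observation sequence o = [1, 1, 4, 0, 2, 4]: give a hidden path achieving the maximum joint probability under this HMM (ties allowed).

path = [0, 0, 1, 0, 0, 1]

t=0: δ = [6.000e-02, 4.000e-02, 4.000e-02]  (obs o_0=1)
t=1: δ = [7.200e-03, 2.400e-03, 2.000e-03]  ψ = [0, 0, 2]  (obs o_1=1)
t=2: δ = [2.880e-04, 8.640e-04, 7.200e-04]  ψ = [0, 0, 0]  (obs o_2=4)
t=3: δ = [8.640e-05, 5.184e-05, 3.600e-05]  ψ = [1, 1, 2]  (obs o_3=0)
t=4: δ = [6.912e-06, 6.912e-06, 1.800e-06]  ψ = [0, 0, 2]  (obs o_4=2)
t=5: δ = [3.456e-07, 8.294e-07, 6.912e-07]  ψ = [1, 0, 0]  (obs o_5=4)
backtrack: best end state = 1; path = [0, 0, 1, 0, 0, 1]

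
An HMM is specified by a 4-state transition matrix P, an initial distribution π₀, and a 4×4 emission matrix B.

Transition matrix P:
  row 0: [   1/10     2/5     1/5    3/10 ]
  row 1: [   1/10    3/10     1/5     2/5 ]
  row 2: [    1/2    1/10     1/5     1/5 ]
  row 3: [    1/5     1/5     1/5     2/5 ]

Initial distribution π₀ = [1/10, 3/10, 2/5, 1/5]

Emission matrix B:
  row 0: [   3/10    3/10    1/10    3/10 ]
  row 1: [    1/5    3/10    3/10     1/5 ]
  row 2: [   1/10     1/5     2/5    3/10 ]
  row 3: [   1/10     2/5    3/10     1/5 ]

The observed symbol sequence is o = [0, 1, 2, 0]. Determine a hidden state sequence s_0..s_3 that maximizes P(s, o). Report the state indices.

path = [1, 3, 2, 0]

t=0: δ = [3.000e-02, 6.000e-02, 4.000e-02, 2.000e-02]  (obs o_0=0)
t=1: δ = [6.000e-03, 5.400e-03, 2.400e-03, 9.600e-03]  ψ = [2, 1, 1, 1]  (obs o_1=1)
t=2: δ = [1.920e-04, 7.200e-04, 7.680e-04, 1.152e-03]  ψ = [3, 0, 3, 3]  (obs o_2=2)
t=3: δ = [1.152e-04, 4.608e-05, 2.304e-05, 4.608e-05]  ψ = [2, 3, 3, 3]  (obs o_3=0)
backtrack: best end state = 0; path = [1, 3, 2, 0]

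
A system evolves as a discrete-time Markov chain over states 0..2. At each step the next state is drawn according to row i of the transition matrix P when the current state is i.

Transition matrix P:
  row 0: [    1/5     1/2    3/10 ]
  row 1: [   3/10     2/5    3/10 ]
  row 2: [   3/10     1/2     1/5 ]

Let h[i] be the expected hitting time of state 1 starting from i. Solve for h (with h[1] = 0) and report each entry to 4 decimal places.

First-step conditioning: h[1] = 0; for i ≠ 1, h[i] = 1 + Σ_k P[i][k]·h[k].
  h[0] = 1 + 1/5·h[0] + 3/10·h[2]
  h[2] = 1 + 3/10·h[0] + 1/5·h[2]
Solving the 2×2 linear system over states ≠ 1 gives exactly h = [2, 0, 2] (h[1] = 0 is the target).

h = [2.0000, 0.0000, 2.0000]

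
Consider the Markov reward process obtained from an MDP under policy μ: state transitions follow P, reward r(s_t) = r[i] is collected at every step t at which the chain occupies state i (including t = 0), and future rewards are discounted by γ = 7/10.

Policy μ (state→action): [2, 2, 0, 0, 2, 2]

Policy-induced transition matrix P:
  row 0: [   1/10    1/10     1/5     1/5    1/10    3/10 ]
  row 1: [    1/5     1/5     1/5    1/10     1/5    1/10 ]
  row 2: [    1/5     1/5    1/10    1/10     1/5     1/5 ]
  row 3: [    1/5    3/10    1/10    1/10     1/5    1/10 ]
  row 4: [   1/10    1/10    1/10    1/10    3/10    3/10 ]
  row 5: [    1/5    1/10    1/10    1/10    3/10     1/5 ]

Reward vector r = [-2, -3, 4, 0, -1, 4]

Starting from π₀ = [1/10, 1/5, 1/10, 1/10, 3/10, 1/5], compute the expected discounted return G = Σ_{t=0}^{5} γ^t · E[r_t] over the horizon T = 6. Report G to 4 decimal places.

t=0: π = [0.1000, 0.2000, 0.1000, 0.1000, 0.3000, 0.2000], E[r] = 0.1000, γ^t·E[r] = 0.100000, running G = 0.100000
t=1: π = [0.1600, 0.1500, 0.1300, 0.1100, 0.2400, 0.2100], E[r] = 0.3500, γ^t·E[r] = 0.245000, running G = 0.345000
t=2: π = [0.1600, 0.1500, 0.1310, 0.1160, 0.2290, 0.2140], E[r] = 0.3810, γ^t·E[r] = 0.186690, running G = 0.531690
t=3: π = [0.1611, 0.1513, 0.1310, 0.1160, 0.2283, 0.2123], E[r] = 0.3688, γ^t·E[r] = 0.126498, running G = 0.658188
t=4: π = [0.1611, 0.1514, 0.1312, 0.1161, 0.2280, 0.2122], E[r] = 0.3694, γ^t·E[r] = 0.088703, running G = 0.746891
t=5: π = [0.1611, 0.1515, 0.1312, 0.1161, 0.2279, 0.2121], E[r] = 0.3690, γ^t·E[r] = 0.062019, running G = 0.808910

G = 0.8089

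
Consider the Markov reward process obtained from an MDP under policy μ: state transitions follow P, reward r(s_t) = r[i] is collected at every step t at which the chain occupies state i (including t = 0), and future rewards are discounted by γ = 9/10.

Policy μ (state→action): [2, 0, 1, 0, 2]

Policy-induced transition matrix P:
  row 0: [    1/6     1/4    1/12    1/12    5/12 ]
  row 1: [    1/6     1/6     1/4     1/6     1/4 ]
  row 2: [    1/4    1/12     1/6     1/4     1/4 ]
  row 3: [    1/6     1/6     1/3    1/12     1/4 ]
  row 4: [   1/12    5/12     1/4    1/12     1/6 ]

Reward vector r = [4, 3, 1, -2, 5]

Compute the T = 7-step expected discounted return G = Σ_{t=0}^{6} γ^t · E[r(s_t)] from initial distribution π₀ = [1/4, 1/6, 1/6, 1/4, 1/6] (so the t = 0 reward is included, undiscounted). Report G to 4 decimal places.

t=0: π = [0.2500, 0.1667, 0.1667, 0.2500, 0.1667], E[r] = 2.0000, γ^t·E[r] = 2.000000, running G = 2.000000
t=1: π = [0.1667, 0.2153, 0.2153, 0.1250, 0.2778], E[r] = 2.6667, γ^t·E[r] = 2.400000, running G = 4.400000
t=2: π = [0.1615, 0.2321, 0.2147, 0.1372, 0.2546], E[r] = 2.5556, γ^t·E[r] = 2.070000, running G = 6.470000
t=3: π = [0.1633, 0.2259, 0.2166, 0.1385, 0.2557], E[r] = 2.5492, γ^t·E[r] = 1.858359, running G = 8.328359
t=4: π = [0.1634, 0.2261, 0.2163, 0.1383, 0.2559], E[r] = 2.5514, γ^t·E[r] = 1.673979, running G = 10.002338
t=5: π = [0.1634, 0.2262, 0.2163, 0.1382, 0.2559], E[r] = 2.5515, γ^t·E[r] = 1.506657, running G = 11.508995
t=6: π = [0.1634, 0.2262, 0.2163, 0.1382, 0.2559], E[r] = 2.5515, γ^t·E[r] = 1.355957, running G = 12.864952

G = 12.8650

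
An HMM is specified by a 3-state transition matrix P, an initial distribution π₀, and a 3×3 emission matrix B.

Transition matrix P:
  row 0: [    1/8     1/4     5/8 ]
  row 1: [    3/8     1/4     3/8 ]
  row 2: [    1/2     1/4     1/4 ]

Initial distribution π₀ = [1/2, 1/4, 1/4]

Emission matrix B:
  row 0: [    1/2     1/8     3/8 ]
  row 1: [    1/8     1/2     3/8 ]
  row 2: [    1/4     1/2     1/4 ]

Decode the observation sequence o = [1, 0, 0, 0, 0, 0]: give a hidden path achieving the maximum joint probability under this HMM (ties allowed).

t=0: δ = [6.250e-02, 1.250e-01, 1.250e-01]  (obs o_0=1)
t=1: δ = [3.125e-02, 3.906e-03, 1.172e-02]  ψ = [2, 1, 1]  (obs o_1=0)
t=2: δ = [2.930e-03, 9.766e-04, 4.883e-03]  ψ = [2, 0, 0]  (obs o_2=0)
t=3: δ = [1.221e-03, 1.526e-04, 4.578e-04]  ψ = [2, 2, 0]  (obs o_3=0)
t=4: δ = [1.144e-04, 3.815e-05, 1.907e-04]  ψ = [2, 0, 0]  (obs o_4=0)
t=5: δ = [4.768e-05, 5.960e-06, 1.788e-05]  ψ = [2, 2, 0]  (obs o_5=0)
backtrack: best end state = 0; path = [2, 0, 2, 0, 2, 0]

path = [2, 0, 2, 0, 2, 0]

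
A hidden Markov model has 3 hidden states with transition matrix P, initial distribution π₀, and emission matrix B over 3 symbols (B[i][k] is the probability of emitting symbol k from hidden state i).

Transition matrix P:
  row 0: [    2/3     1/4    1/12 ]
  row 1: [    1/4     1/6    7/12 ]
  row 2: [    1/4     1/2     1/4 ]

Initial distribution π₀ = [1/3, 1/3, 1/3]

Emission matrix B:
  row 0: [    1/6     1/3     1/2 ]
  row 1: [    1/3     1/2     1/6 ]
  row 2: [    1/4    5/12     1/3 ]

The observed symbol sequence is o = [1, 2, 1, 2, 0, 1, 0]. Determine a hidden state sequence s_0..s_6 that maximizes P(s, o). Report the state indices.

t=0: δ = [1.111e-01, 1.667e-01, 1.389e-01]  (obs o_0=1)
t=1: δ = [3.704e-02, 1.157e-02, 3.241e-02]  ψ = [0, 2, 1]  (obs o_1=2)
t=2: δ = [8.230e-03, 8.102e-03, 3.376e-03]  ψ = [0, 2, 2]  (obs o_2=1)
t=3: δ = [2.743e-03, 3.429e-04, 1.575e-03]  ψ = [0, 0, 1]  (obs o_3=2)
t=4: δ = [3.048e-04, 2.626e-04, 9.846e-05]  ψ = [0, 2, 2]  (obs o_4=0)
t=5: δ = [6.774e-05, 3.810e-05, 6.382e-05]  ψ = [0, 0, 1]  (obs o_5=1)
t=6: δ = [7.527e-06, 1.064e-05, 5.557e-06]  ψ = [0, 2, 1]  (obs o_6=0)
backtrack: best end state = 1; path = [1, 2, 1, 2, 1, 2, 1]

path = [1, 2, 1, 2, 1, 2, 1]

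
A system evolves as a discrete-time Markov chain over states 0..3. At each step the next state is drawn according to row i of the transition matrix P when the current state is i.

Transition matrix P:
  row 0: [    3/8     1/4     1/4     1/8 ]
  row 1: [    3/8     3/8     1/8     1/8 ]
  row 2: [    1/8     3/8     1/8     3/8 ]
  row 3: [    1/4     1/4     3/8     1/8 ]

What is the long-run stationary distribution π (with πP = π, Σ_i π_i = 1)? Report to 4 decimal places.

π = [0.3012, 0.3153, 0.2068, 0.1767]

Balance equations π_j = Σ_i π_i·P[i][j]:
  π_0 = 3/8·π_0 + 3/8·π_1 + 1/8·π_2 + 1/4·π_3
  π_1 = 1/4·π_0 + 3/8·π_1 + 3/8·π_2 + 1/4·π_3
  π_2 = 1/4·π_0 + 1/8·π_1 + 1/8·π_2 + 3/8·π_3
  normalize: π_0 + π_1 + π_2 + π_3 = 1
Solving the linear system gives exactly π = [25/83, 157/498, 103/498, 44/249].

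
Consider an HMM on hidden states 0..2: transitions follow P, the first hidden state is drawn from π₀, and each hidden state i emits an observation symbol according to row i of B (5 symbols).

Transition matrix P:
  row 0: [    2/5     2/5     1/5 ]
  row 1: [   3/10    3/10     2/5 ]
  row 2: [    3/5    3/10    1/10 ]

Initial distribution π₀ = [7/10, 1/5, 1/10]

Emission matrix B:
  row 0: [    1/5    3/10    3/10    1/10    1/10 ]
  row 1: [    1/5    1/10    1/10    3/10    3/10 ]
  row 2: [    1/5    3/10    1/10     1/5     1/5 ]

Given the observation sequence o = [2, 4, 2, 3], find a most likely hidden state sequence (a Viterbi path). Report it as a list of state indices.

t=0: δ = [2.100e-01, 2.000e-02, 1.000e-02]  (obs o_0=2)
t=1: δ = [8.400e-03, 2.520e-02, 8.400e-03]  ψ = [0, 0, 0]  (obs o_1=4)
t=2: δ = [2.268e-03, 7.560e-04, 1.008e-03]  ψ = [1, 1, 1]  (obs o_2=2)
t=3: δ = [9.072e-05, 2.722e-04, 9.072e-05]  ψ = [0, 0, 0]  (obs o_3=3)
backtrack: best end state = 1; path = [0, 1, 0, 1]

path = [0, 1, 0, 1]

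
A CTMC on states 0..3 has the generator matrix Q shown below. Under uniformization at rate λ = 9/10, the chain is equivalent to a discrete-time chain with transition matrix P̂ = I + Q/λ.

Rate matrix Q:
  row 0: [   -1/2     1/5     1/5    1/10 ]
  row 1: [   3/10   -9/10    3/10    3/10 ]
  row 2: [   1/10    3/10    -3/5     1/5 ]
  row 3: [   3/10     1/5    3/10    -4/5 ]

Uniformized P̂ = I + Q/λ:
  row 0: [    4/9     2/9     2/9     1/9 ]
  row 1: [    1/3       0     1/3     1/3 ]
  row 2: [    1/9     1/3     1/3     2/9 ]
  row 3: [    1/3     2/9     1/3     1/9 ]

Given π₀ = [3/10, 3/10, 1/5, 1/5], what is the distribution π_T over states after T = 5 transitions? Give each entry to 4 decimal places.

π = [0.3000, 0.2090, 0.3000, 0.1910]

t=0: π = [0.3000, 0.3000, 0.2000, 0.2000]
t=1: π = [0.3222, 0.1778, 0.3000, 0.2000]
t=2: π = [0.3025, 0.2160, 0.2975, 0.1840]
t=3: π = [0.3008, 0.2073, 0.2997, 0.1922]
t=4: π = [0.3002, 0.2095, 0.2999, 0.1905]
t=5: π = [0.3000, 0.2090, 0.3000, 0.1910]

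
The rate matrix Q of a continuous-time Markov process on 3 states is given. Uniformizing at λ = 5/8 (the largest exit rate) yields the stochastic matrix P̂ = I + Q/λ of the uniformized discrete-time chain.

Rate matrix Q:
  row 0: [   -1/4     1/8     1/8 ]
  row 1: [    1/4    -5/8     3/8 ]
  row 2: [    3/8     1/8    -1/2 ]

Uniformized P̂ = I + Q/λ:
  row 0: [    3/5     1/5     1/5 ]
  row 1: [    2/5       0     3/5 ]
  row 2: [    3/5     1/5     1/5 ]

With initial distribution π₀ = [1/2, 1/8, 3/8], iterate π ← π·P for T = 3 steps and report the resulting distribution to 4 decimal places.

t=0: π = [0.5000, 0.1250, 0.3750]
t=1: π = [0.5750, 0.1750, 0.2500]
t=2: π = [0.5650, 0.1650, 0.2700]
t=3: π = [0.5670, 0.1670, 0.2660]

π = [0.5670, 0.1670, 0.2660]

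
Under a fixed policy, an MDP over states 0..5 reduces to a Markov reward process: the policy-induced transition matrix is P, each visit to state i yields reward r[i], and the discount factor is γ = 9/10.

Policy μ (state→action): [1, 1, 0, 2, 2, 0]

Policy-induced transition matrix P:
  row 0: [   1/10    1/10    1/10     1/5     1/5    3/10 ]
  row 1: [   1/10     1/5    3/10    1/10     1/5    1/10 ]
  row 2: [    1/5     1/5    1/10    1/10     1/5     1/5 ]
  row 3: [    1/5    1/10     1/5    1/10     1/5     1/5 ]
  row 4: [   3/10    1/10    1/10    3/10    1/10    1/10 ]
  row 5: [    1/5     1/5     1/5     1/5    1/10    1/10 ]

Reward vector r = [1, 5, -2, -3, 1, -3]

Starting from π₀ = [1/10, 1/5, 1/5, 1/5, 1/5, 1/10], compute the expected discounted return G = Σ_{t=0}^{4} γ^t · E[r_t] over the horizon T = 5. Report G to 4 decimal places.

G = -0.7261

t=0: π = [0.1000, 0.2000, 0.2000, 0.2000, 0.2000, 0.1000], E[r] = 0.0000, γ^t·E[r] = 0.000000, running G = 0.000000
t=1: π = [0.1900, 0.1500, 0.1700, 0.1600, 0.1700, 0.1600], E[r] = -0.1900, γ^t·E[r] = -0.171000, running G = -0.171000
t=2: π = [0.1830, 0.1480, 0.1620, 0.1690, 0.1670, 0.1710], E[r] = -0.2540, γ^t·E[r] = -0.205740, running G = -0.376740
t=3: π = [0.1836, 0.1481, 0.1636, 0.1688, 0.1662, 0.1697], E[r] = -0.2524, γ^t·E[r] = -0.184000, running G = -0.560740
t=4: π = [0.1835, 0.1481, 0.1635, 0.1686, 0.1664, 0.1700], E[r] = -0.2520, γ^t·E[r] = -0.165318, running G = -0.726057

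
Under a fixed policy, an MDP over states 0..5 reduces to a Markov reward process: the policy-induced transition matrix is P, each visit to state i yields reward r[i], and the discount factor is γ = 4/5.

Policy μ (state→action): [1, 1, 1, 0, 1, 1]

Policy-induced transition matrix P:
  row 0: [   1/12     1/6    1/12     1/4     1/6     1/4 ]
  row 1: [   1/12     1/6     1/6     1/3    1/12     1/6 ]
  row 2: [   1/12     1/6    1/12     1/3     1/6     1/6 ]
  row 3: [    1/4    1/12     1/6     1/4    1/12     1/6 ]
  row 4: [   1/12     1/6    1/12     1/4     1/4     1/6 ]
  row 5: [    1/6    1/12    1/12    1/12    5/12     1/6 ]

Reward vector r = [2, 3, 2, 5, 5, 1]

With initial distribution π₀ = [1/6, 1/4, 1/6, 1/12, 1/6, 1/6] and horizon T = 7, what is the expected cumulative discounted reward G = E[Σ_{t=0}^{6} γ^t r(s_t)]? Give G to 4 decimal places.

G = 12.5116

t=0: π = [0.1667, 0.2500, 0.1667, 0.0833, 0.1667, 0.1667], E[r] = 2.8333, γ^t·E[r] = 2.833333, running G = 2.833333
t=1: π = [0.1111, 0.1458, 0.1111, 0.2569, 0.1944, 0.1806], E[r] = 3.3194, γ^t·E[r] = 2.655556, running G = 5.488889
t=2: π = [0.1412, 0.1302, 0.1169, 0.2413, 0.1944, 0.1759], E[r] = 3.2616, γ^t·E[r] = 2.087407, running G = 7.576296
t=3: π = [0.1382, 0.1319, 0.1143, 0.2413, 0.1959, 0.1784], E[r] = 3.2649, γ^t·E[r] = 1.671654, running G = 9.247951
t=4: π = [0.1384, 0.1317, 0.1144, 0.2408, 0.1965, 0.1782], E[r] = 3.2653, γ^t·E[r] = 1.337485, running G = 10.585435
t=5: π = [0.1383, 0.1318, 0.1144, 0.2408, 0.1965, 0.1782], E[r] = 3.2656, γ^t·E[r] = 1.070084, running G = 11.655519
t=6: π = [0.1383, 0.1317, 0.1144, 0.2408, 0.1965, 0.1782], E[r] = 3.2656, γ^t·E[r] = 0.856066, running G = 12.511586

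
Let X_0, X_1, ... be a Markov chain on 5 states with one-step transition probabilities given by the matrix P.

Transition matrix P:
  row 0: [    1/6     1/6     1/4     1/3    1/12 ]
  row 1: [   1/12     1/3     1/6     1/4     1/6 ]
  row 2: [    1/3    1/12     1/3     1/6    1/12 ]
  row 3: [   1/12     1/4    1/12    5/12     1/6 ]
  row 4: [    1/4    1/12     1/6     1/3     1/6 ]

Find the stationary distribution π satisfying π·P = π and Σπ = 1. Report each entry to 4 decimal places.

Balance equations π_j = Σ_i π_i·P[i][j]:
  π_0 = 1/6·π_0 + 1/12·π_1 + 1/3·π_2 + 1/12·π_3 + 1/4·π_4
  π_1 = 1/6·π_0 + 1/3·π_1 + 1/12·π_2 + 1/4·π_3 + 1/12·π_4
  π_2 = 1/4·π_0 + 1/6·π_1 + 1/3·π_2 + 1/12·π_3 + 1/6·π_4
  π_3 = 1/3·π_0 + 1/4·π_1 + 1/6·π_2 + 5/12·π_3 + 1/3·π_4
  normalize: π_0 + π_1 + π_2 + π_3 + π_4 = 1
Solving the linear system gives exactly π = [2155/12946, 2575/12946, 2401/12946, 4037/12946, 889/6473].

π = [0.1665, 0.1989, 0.1855, 0.3118, 0.1373]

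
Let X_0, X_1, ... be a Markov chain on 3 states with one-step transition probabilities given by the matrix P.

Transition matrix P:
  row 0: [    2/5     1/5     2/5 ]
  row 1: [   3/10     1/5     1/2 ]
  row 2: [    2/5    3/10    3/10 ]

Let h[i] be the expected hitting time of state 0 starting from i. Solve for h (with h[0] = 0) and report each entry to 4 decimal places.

h = [0.0000, 2.9268, 2.6829]

First-step conditioning: h[0] = 0; for i ≠ 0, h[i] = 1 + Σ_k P[i][k]·h[k].
  h[1] = 1 + 1/5·h[1] + 1/2·h[2]
  h[2] = 1 + 3/10·h[1] + 3/10·h[2]
Solving the 2×2 linear system over states ≠ 0 gives exactly h = [0, 120/41, 110/41] (h[0] = 0 is the target).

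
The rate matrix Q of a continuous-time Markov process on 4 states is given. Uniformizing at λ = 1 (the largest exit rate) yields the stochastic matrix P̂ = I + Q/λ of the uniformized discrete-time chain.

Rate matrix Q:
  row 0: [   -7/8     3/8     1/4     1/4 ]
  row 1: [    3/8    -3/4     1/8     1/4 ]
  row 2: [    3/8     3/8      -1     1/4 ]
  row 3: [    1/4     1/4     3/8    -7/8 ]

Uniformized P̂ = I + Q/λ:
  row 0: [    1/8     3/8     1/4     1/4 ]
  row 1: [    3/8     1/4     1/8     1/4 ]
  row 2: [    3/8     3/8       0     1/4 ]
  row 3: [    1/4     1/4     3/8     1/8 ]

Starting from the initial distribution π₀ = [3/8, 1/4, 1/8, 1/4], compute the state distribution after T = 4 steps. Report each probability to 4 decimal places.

t=0: π = [0.3750, 0.2500, 0.1250, 0.2500]
t=1: π = [0.2500, 0.3125, 0.2188, 0.2188]
t=2: π = [0.2852, 0.3086, 0.1836, 0.2227]
t=3: π = [0.2759, 0.3086, 0.1934, 0.2222]
t=4: π = [0.2783, 0.3087, 0.1909, 0.2222]

π = [0.2783, 0.3087, 0.1909, 0.2222]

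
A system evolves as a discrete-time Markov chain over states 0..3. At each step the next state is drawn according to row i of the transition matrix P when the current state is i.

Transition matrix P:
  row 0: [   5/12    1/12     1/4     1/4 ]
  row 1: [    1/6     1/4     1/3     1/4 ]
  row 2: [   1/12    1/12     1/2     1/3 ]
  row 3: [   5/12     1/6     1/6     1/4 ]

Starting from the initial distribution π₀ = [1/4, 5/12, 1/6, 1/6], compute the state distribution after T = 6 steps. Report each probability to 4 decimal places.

t=0: π = [0.2500, 0.4167, 0.1667, 0.1667]
t=1: π = [0.2569, 0.1667, 0.3125, 0.2639]
t=2: π = [0.2708, 0.1331, 0.3200, 0.2760]
t=3: π = [0.2767, 0.1285, 0.3181, 0.2767]
t=4: π = [0.2785, 0.1278, 0.3172, 0.2765]
t=5: π = [0.2790, 0.1277, 0.3169, 0.2764]
t=6: π = [0.2791, 0.1276, 0.3168, 0.2764]

π = [0.2791, 0.1276, 0.3168, 0.2764]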